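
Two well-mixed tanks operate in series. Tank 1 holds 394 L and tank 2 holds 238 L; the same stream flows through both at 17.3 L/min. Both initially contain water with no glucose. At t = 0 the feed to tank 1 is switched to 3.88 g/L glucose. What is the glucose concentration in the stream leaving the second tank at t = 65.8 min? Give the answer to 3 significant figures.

3.38 g/L

Each tank obeys Vᵢ dCᵢ/dt = Q(Cᵢ₋₁ − Cᵢ), so τᵢ = Vᵢ/Q.
τ₁ = 394/17.3 = 22.775 min; τ₂ = 238/17.3 = 13.757 min.
Solving the cascade with C₁(0)=C₂(0)=0 gives C₂(t) = C_in[1 − (τ₁ e^(−t/τ₁) − τ₂ e^(−t/τ₂))/(τ₁ − τ₂)].
At t = 65.8: e^(−t/τ₁) = 0.055621, e^(−t/τ₂) = 0.0083713.
C₂ = 3.88·[1 − (22.775·0.055621 − 13.757·0.0083713)/(9.0173)] = 3.88·0.87229 = 3.3845 g/L.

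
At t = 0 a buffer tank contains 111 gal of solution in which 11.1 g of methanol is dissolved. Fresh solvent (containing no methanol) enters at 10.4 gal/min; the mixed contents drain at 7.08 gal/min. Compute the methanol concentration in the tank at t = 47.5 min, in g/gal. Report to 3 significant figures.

Total volume: dV/dt = Q_in − Q_out = 3.3200 gal/min, so V(t) = 111 + 3.3200 t and V(47.5) = 268.70 gal.
No methanol enters, so dm/dt = −Q_out · (m/V).
dm/m = −Q_out dt/(V₀ + 3.3200 t); integrating gives ln(m/m₀) = −(Q_out/(Q_in−Q_out)) ln(V/V₀).
m = m₀ (V₀/V)^(Q_out/(Q_in−Q_out)) = 11.1 × (111/268.70)^(2.1325) = 1.6848 g.
C = m/V = 1.6848/268.70 = 0.0062702 g/gal.

0.00627 g/gal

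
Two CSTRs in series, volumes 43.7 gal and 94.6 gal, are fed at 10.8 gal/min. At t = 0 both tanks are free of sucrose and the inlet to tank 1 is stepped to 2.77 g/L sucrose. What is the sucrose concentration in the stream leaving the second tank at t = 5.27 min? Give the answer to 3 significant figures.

0.596 g/L

Each tank obeys Vᵢ dCᵢ/dt = Q(Cᵢ₋₁ − Cᵢ), so τᵢ = Vᵢ/Q.
τ₁ = 43.7/10.8 = 4.0463 min; τ₂ = 94.6/10.8 = 8.7593 min.
Tank 1: C₁ = C_in(1 − e^(−t/τ₁)). Tank 2 (τ₁ ≠ τ₂): C₂ = C_in[1 − (τ₁ e^(−t/τ₁) − τ₂ e^(−t/τ₂))/(τ₁ − τ₂)].
At t = 5.27: e^(−t/τ₁) = 0.27187, e^(−t/τ₂) = 0.54791.
C₂ = 2.77·[1 − (4.0463·0.27187 − 8.7593·0.54791)/(-4.7130)] = 2.77·0.21510 = 0.59584 g/L.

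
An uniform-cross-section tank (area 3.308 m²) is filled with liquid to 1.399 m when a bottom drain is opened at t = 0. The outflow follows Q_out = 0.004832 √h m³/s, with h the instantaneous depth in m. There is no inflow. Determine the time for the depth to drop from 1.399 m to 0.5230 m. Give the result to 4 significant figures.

629.3 s

With no inflow, A dh/dt = −0.004832 √h.
∫ h^(−1/2) dh = −(0.004832/A) ∫ dt, giving 2√h = 2√h₀ − (0.004832/A) t.
t = 2A(√h₀ − √h)/0.004832 = 2·3.308·(√1.399 − √0.5230)/0.004832
  = 6.61600 × (1.18279 − 0.723187) / 0.004832 = 629.295 s.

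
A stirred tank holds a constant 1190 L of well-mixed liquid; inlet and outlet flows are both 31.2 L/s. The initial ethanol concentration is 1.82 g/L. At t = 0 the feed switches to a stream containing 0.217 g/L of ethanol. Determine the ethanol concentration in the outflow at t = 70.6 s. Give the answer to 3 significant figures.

Accumulation = in − out for the solute gives V dC/dt = Q(C_in − C).
Time constant τ = V/Q = 1190/31.2 = 38.141 s.
Solution: C(t) = C_in + (C₀ − C_in) e^(−t/τ).
C(70.6) = 0.217 + (1.82 − 0.217)·e^(−70.6/38.141) = 0.217 + (1.6030)·0.15708 = 0.46879 g/L.

0.469 g/L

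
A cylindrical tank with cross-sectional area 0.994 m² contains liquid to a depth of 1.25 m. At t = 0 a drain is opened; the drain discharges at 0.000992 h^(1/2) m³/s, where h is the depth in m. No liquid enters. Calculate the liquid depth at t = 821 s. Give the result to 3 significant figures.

0.502 m

Unsteady balance on liquid volume: A dh/dt = −0.000992 √h.
This is separable: 2 d(√h)/dt = −0.000992/A, so √h = √h₀ − (0.000992/(2A)) t.
√h = √1.25 − 0.000992·821/(2·0.994) = 1.1180 − 0.40967 = 0.70836.
h = 0.70836² = 0.50177 m.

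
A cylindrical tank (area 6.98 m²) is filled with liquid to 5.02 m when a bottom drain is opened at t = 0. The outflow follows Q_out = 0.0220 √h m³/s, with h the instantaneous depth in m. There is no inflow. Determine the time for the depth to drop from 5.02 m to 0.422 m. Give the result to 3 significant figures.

1010 s

Accumulation of liquid (constant cross-section A): A dh/dt = −0.0220 √h.
Separate and integrate: 2(√h − √h₀) = −(0.0220/A) t.
t = 2A(√h₀ − √h)/0.0220 = 2·6.98·(√5.02 − √0.422)/0.0220
  = 13.960 × (2.2405 − 0.64962) / 0.0220 = 1009.5 s.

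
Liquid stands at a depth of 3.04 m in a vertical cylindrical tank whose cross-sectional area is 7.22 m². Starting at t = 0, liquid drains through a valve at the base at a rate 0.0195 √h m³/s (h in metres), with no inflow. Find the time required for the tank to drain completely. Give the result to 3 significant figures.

1290 s

A dh/dt = −Q_out = −0.0195 √h.
This is separable: 2 d(√h)/dt = −0.0195/A, so √h = √h₀ − (0.0195/(2A)) t.
Set h = 0: 2√h₀ = (0.0195/A) t_empty ⇒ t_empty = 2A√h₀/0.0195.
t_empty = 2·7.22·√3.04/0.0195 = 14.440·1.7436/0.0195 = 1291.1 s.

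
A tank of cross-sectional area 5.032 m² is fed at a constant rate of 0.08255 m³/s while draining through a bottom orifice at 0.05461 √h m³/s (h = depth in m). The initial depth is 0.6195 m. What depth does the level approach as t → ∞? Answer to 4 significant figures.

A dh/dt = Q_in − 0.05461 √h. Steady state requires inflow = outflow:
Q_in = 0.05461 √h_ss ⇒ √h_ss = 0.08255/0.05461 = 1.51163.
h_ss = 1.51163² = 2.28502 m. (Since h₀ = 0.6195 m < h_ss, the level will rise toward this value.)

2.285 m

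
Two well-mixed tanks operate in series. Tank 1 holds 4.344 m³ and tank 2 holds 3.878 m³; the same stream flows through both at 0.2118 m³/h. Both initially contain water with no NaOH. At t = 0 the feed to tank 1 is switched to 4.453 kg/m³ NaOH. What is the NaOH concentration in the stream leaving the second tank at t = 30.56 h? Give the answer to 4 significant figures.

2.080 kg/m³

Time constants: τᵢ = Vᵢ/Q for each well-mixed tank.
τ₁ = 4.344/0.2118 = 20.5099 h; τ₂ = 3.878/0.2118 = 18.3097 h.
Tank 1: C₁ = C_in(1 − e^(−t/τ₁)). Tank 2 (τ₁ ≠ τ₂): C₂ = C_in[1 − (τ₁ e^(−t/τ₁) − τ₂ e^(−t/τ₂))/(τ₁ − τ₂)].
At t = 30.56: e^(−t/τ₁) = 0.225370, e^(−t/τ₂) = 0.188424.
C₂ = 4.453·[1 − (20.5099·0.225370 − 18.3097·0.188424)/(2.20019)] = 4.453·0.467172 = 2.08031 kg/m³.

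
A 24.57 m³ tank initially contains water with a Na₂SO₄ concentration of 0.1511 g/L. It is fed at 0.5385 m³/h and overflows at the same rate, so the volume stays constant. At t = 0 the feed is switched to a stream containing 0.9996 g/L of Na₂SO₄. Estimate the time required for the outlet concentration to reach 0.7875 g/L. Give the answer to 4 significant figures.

Species balance: V dC/dt = Q(C_in − C) ⇒ τ = V/Q = 45.6267 h.
C(t) = C_in + (C₀ − C_in) e^(−t/τ). Set C = 0.7875 and solve for t:
e^(−t/τ) = (C − C_in)/(C₀ − C_in) = (0.7875 − 0.9996)/(0.1511 − 0.9996) = 0.249971
t = −τ ln(…) = 45.6267 × 1.38641 = 63.2575 h.

63.26 h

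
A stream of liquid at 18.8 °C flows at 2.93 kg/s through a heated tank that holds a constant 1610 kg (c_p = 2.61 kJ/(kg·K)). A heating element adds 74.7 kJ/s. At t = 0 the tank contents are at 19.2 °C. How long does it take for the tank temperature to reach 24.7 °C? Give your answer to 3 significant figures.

M c_p dT/dt = ṁ c_p (T_in − T) + Q̇.
τ = M/ṁ = 549.49 s; T_ss = T_in + Q̇/(ṁ c_p) = 28.568 °C.
T(t) = T_ss + (T₀ − T_ss) e^(−t/τ). Set T = 24.7:
e^(−t/τ) = (24.7 − 28.568)/(19.2 − 28.568) = 0.41290
t = −549.49 · ln(0.41290) = 486.04 s.

486 s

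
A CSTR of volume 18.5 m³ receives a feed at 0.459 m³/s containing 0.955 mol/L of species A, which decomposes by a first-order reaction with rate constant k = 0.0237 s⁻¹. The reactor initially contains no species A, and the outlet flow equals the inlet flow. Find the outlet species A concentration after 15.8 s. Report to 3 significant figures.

V dC/dt = Q(C_in − C) − k V C.
dC/dt = (Q/V) C_in − (Q/V + k) C; effective rate a = Q/V + k = 0.024811 + 0.0237 = 0.048511 s⁻¹.
C_ss = Q C_in/(Q + kV) = 0.48843 mol/L; C(t) = C_ss + (C₀ − C_ss) e^(−a t).
C(15.8) = 0.48843 + (-0.48843)·e^(−0.048511·15.8) = 0.48843 + (-0.48843)·0.46465 = 0.26148 mol/L.

0.261 mol/L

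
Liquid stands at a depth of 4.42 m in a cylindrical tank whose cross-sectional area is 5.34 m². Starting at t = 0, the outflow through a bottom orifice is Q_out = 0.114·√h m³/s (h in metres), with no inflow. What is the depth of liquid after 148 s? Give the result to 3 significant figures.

With no inflow, A dh/dt = −0.114 √h.
∫ h^(−1/2) dh = −(0.114/A) ∫ dt, giving 2√h = 2√h₀ − (0.114/A) t.
√h = √4.42 − 0.114·148/(2·5.34) = 2.1024 − 1.5798 = 0.52260.
h = 0.52260² = 0.27312 m.

0.273 m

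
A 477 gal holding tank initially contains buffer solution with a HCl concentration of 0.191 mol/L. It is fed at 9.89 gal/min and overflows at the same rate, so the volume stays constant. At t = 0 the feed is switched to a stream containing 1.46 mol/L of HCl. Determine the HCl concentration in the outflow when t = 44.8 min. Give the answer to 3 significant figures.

Accumulation = in − out for the solute gives V dC/dt = Q(C_in − C).
So dC/dt = (C_in − C)/τ with τ = V/Q = 477/9.89 = 48.231 min.
Integrating: C(t) = C_in + (C₀ − C_in) e^(−t/τ).
C(44.8) = 1.46 + (0.191 − 1.46)·e^(−44.8/48.231) = 1.46 + (-1.2690)·0.39500 = 0.95875 mol/L.

0.959 mol/L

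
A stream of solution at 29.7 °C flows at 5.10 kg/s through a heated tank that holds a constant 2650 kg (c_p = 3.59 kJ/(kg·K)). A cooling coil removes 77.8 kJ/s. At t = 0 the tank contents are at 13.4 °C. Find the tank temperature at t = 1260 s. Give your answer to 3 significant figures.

24.4 °C

M c_p dT/dt = ṁ c_p (T_in − T) − Q̇.
τ = M/ṁ = 519.61 s; T_ss = T_in − Q̇/(ṁ c_p) = 29.7 − 77.8/(5.10·3.59) = 25.451 °C.
T approaches T_ss exponentially: T(t) = T_ss + (T₀ − T_ss) e^(−t/τ).
T(1260) = 25.451 + (-12.051)·e^(−1260/519.61) = 25.451 + (-12.051)·0.088486 = 24.384 °C.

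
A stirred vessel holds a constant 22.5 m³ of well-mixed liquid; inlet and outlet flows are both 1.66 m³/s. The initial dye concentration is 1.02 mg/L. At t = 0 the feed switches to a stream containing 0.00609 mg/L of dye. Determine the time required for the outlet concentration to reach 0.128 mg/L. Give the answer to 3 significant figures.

28.7 s

Mass balance on the solute (V constant): V dC/dt = Q(C_in − C), so τ = V/Q = 13.554 s.
C(t) = C_in + (C₀ − C_in) e^(−t/τ). Set C = 0.128 and solve for t:
e^(−t/τ) = (C − C_in)/(C₀ − C_in) = (0.128 − 0.00609)/(1.02 − 0.00609) = 0.12024
t = −τ ln(…) = 13.554 × 2.1183 = 28.712 s.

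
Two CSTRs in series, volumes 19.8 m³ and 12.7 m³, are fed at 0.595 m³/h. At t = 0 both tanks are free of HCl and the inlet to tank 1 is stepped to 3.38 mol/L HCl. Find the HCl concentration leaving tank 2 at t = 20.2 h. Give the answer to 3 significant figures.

0.590 mol/L

Species balance on tank i: dCᵢ/dt = (Cᵢ₋₁ − Cᵢ)/τᵢ with τᵢ = Vᵢ/Q.
τ₁ = 19.8/0.595 = 33.277 h; τ₂ = 12.7/0.595 = 21.345 h.
Solving the cascade with C₁(0)=C₂(0)=0 gives C₂(t) = C_in[1 − (τ₁ e^(−t/τ₁) − τ₂ e^(−t/τ₂))/(τ₁ − τ₂)].
At t = 20.2: e^(−t/τ₁) = 0.54497, e^(−t/τ₂) = 0.38814.
C₂ = 3.38·[1 − (33.277·0.54497 − 21.345·0.38814)/(11.933)] = 3.38·0.17450 = 0.58982 mol/L.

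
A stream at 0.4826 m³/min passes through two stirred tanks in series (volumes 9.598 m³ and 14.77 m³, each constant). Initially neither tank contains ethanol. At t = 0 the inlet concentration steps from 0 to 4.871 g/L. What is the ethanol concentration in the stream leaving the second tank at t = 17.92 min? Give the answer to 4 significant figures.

0.7968 g/L

Time constants: τᵢ = Vᵢ/Q for each well-mixed tank.
τ₁ = 9.598/0.4826 = 19.8881 min; τ₂ = 14.77/0.4826 = 30.6051 min.
Solving the cascade with C₁(0)=C₂(0)=0 gives C₂(t) = C_in[1 − (τ₁ e^(−t/τ₁) − τ₂ e^(−t/τ₂))/(τ₁ − τ₂)].
At t = 17.92: e^(−t/τ₁) = 0.406147, e^(−t/τ₂) = 0.556814.
C₂ = 4.871·[1 − (19.8881·0.406147 − 30.6051·0.556814)/(-10.7169)] = 4.871·0.163583 = 0.796815 g/L.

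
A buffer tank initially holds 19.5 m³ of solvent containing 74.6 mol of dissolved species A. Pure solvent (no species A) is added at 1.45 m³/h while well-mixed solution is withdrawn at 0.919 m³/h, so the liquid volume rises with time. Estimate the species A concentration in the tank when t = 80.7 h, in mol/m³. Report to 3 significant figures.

0.160 mol/m³

Total volume: dV/dt = Q_in − Q_out = 0.53100 m³/h, so V(t) = 19.5 + 0.53100 t and V(80.7) = 62.352 m³.
Solute balance: dm/dt = 0 − Q_out C = −Q_out m/V(t).
dm/m = −Q_out dt/(V₀ + 0.53100 t); integrating gives ln(m/m₀) = −(Q_out/(Q_in−Q_out)) ln(V/V₀).
m = m₀ (V₀/V)^(Q_out/(Q_in−Q_out)) = 74.6 × (19.5/62.352)^(1.7307) = 9.9784 mol.
C = m/V = 9.9784/62.352 = 0.16003 mol/m³.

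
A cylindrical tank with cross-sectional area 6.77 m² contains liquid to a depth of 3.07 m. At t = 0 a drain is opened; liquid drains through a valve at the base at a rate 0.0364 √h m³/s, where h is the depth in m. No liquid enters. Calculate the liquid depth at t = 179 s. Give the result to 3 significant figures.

With no inflow, A dh/dt = −0.0364 √h.
This is separable: 2 d(√h)/dt = −0.0364/A, so √h = √h₀ − (0.0364/(2A)) t.
√h = √3.07 − 0.0364·179/(2·6.77) = 1.7521 − 0.48121 = 1.2709.
h = 1.2709² = 1.6153 m.

1.62 m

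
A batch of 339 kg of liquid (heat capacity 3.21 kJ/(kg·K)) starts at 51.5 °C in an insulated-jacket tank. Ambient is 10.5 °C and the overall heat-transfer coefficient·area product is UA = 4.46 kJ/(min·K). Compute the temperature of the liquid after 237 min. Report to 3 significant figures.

26.0 °C

First-law balance (no shaft work): M c_p dT/dt = −UA(T − T_amb).
dT/dt = (T_ss − T)/τ with T_ss = T_amb = 10.500 °C, τ = M c_p/UA = 339·3.21/4.46 = 243.99 min.
This is linear first-order; T(t) = T_ss + (T₀ − T_ss) e^(−t/τ).
T(237) = 10.500 + (41.000)·0.37857 = 26.021 °C.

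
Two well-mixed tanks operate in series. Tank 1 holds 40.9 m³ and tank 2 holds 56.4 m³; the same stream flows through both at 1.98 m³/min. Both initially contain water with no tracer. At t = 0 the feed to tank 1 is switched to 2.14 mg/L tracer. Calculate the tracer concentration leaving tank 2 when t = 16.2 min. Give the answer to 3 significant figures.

0.308 mg/L

Species balance on tank i: dCᵢ/dt = (Cᵢ₋₁ − Cᵢ)/τᵢ with τᵢ = Vᵢ/Q.
τ₁ = 40.9/1.98 = 20.657 min; τ₂ = 56.4/1.98 = 28.485 min.
Solving the cascade with C₁(0)=C₂(0)=0 gives C₂(t) = C_in[1 − (τ₁ e^(−t/τ₁) − τ₂ e^(−t/τ₂))/(τ₁ − τ₂)].
At t = 16.2: e^(−t/τ₁) = 0.45646, e^(−t/τ₂) = 0.56625.
C₂ = 2.14·[1 − (20.657·0.45646 − 28.485·0.56625)/(-7.8283)] = 2.14·0.14405 = 0.30828 mg/L.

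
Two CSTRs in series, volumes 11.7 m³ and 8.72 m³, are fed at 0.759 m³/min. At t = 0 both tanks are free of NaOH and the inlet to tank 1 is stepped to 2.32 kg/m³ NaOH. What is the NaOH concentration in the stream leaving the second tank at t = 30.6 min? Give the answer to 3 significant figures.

Species balance on tank i: dCᵢ/dt = (Cᵢ₋₁ − Cᵢ)/τᵢ with τᵢ = Vᵢ/Q.
τ₁ = 11.7/0.759 = 15.415 min; τ₂ = 8.72/0.759 = 11.489 min.
Solving the cascade with C₁(0)=C₂(0)=0 gives C₂(t) = C_in[1 − (τ₁ e^(−t/τ₁) − τ₂ e^(−t/τ₂))/(τ₁ − τ₂)].
At t = 30.6: e^(−t/τ₁) = 0.13737, e^(−t/τ₂) = 0.069706.
C₂ = 2.32·[1 − (15.415·0.13737 − 11.489·0.069706)/(3.9262)] = 2.32·0.66463 = 1.5420 kg/m³.

1.54 kg/m³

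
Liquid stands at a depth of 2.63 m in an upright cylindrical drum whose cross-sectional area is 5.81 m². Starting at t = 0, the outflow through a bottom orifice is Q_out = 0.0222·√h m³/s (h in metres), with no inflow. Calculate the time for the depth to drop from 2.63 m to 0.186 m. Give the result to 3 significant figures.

623 s

A dh/dt = −Q_out = −0.0222 √h.
∫ h^(−1/2) dh = −(0.0222/A) ∫ dt, giving 2√h = 2√h₀ − (0.0222/A) t.
t = 2A(√h₀ − √h)/0.0222 = 2·5.81·(√2.63 − √0.186)/0.0222
  = 11.620 × (1.6217 − 0.43128) / 0.0222 = 623.11 s.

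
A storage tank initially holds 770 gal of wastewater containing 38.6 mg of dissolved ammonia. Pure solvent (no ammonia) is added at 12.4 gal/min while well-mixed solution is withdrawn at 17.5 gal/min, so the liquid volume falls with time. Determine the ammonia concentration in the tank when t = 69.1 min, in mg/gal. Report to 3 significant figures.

0.0113 mg/gal

Let m(t) be the amount of ammonia. Volume: V(t) = V₀ + (Q_in − Q_out) t = 770 − 5.1000 t; V(69.1) = 417.59 gal.
Solute balance: dm/dt = 0 − Q_out C = −Q_out m/V(t).
Separate: dm/m = −Q_out dt/V(t) ⇒ ln(m/m₀) = −(Q_out/(Q_in−Q_out)) ln(V/V₀).
m = m₀ (V₀/V)^(Q_out/(Q_in−Q_out)) = 38.6 × (770/417.59)^(-3.4314) = 4.7286 mg.
C = m/V = 4.7286/417.59 = 0.011324 mg/gal.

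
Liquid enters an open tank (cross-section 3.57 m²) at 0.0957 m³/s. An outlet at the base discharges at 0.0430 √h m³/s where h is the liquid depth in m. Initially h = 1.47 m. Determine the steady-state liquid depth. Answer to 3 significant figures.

Mass balance (ρ constant): A dh/dt = Q_in − 0.0430 √h. At steady state dh/dt = 0:
Q_in = 0.0430 √h_ss ⇒ √h_ss = 0.0957/0.0430 = 2.2256.
h_ss = 2.2256² = 4.9532 m. (Since h₀ = 1.47 m < h_ss, the level will rise toward this value.)

4.95 m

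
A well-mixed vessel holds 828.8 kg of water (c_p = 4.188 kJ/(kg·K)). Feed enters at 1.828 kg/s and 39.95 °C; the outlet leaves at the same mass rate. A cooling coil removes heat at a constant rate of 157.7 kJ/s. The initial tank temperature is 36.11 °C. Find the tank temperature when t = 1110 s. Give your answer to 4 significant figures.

20.80 °C

M c_p dT/dt = ṁ c_p (T_in − T) − Q̇.
Rearrange: dT/dt = (T_ss − T)/τ with τ = M/ṁ = 453.392 s and T_ss = T_in − Q̇/(ṁ c_p) = 19.3509 °C.
This is linear first-order; T(t) = T_ss + (T₀ − T_ss) e^(−t/τ).
T(1110) = 19.3509 + (16.7591)·e^(−1110/453.392) = 19.3509 + (16.7591)·0.0864478 = 20.7997 °C.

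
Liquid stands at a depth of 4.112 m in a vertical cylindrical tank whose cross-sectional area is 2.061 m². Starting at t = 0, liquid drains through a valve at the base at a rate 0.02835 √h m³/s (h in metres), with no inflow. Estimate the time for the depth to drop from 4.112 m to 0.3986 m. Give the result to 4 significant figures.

Accumulation of liquid (constant cross-section A): A dh/dt = −0.02835 √h.
Separate and integrate: 2(√h − √h₀) = −(0.02835/A) t.
t = 2A(√h₀ − √h)/0.02835 = 2·2.061·(√4.112 − √0.3986)/0.02835
  = 4.12200 × (2.02781 − 0.631348) / 0.02835 = 203.041 s.

203.0 s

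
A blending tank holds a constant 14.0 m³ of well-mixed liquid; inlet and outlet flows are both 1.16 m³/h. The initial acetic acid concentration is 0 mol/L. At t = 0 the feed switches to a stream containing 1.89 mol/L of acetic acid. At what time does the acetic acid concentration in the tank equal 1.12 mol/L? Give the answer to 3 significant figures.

Species balance: V dC/dt = Q(C_in − C) ⇒ τ = V/Q = 12.069 h.
C(t) = C_in + (C₀ − C_in) e^(−t/τ). Set C = 1.12 and solve for t:
e^(−t/τ) = (C − C_in)/(C₀ − C_in) = (1.12 − 1.89)/(0 − 1.89) = 0.40741
t = −τ ln(…) = 12.069 × 0.89794 = 10.837 h.

10.8 h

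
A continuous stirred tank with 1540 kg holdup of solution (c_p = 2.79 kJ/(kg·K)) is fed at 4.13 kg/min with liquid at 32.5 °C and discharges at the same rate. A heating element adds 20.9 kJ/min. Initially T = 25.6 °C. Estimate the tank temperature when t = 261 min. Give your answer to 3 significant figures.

30.0 °C

Energy balance: M c_p dT/dt = ṁ c_p (T_in − T) + 20.9.
Rearrange: dT/dt = (T_ss − T)/τ with τ = M/ṁ = 372.88 min and T_ss = T_in + Q̇/(ṁ c_p) = 34.314 °C.
This is linear first-order; T(t) = T_ss + (T₀ − T_ss) e^(−t/τ).
T(261) = 34.314 + (-8.7138)·e^(−261/372.88) = 34.314 + (-8.7138)·0.49661 = 29.986 °C.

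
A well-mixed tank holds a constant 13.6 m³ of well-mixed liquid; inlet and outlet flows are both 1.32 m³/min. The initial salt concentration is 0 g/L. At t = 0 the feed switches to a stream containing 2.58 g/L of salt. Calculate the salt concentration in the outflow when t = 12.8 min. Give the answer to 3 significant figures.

1.84 g/L

Accumulation = in − out for the solute gives V dC/dt = Q(C_in − C).
Rewrite as dC/dt + C/τ = C_in/τ, τ = V/Q = 10.303 min.
C approaches C_in exponentially: C(t) = C_in + (C₀ − C_in) e^(−t/τ).
C(12.8) = 2.58 + (0 − 2.58)·e^(−12.8/10.303) = 2.58 + (-2.5800)·0.28870 = 1.8351 g/L.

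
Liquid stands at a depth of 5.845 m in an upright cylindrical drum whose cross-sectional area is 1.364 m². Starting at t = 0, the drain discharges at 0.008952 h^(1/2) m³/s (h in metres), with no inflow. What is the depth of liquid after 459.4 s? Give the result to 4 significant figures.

0.8283 m

Accumulation of liquid (constant cross-section A): A dh/dt = −0.008952 √h.
This is separable: 2 d(√h)/dt = −0.008952/A, so √h = √h₀ − (0.008952/(2A)) t.
√h = √5.845 − 0.008952·459.4/(2·1.364) = 2.41764 − 1.50753 = 0.910111.
h = 0.910111² = 0.828302 m.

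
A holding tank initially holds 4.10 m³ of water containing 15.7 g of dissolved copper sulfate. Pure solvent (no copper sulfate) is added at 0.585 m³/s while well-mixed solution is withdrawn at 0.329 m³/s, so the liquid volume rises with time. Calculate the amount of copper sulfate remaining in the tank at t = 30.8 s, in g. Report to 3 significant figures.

Let m(t) be the amount of copper sulfate. Volume: V(t) = V₀ + (Q_in − Q_out) t = 4.10 + 0.25600 t; V(30.8) = 11.985 m³.
No copper sulfate enters, so dm/dt = −Q_out · (m/V).
Separate: dm/m = −Q_out dt/V(t) ⇒ ln(m/m₀) = −(Q_out/(Q_in−Q_out)) ln(V/V₀).
m = m₀ (V₀/V)^(Q_out/(Q_in−Q_out)) = 15.7 × (4.10/11.985)^(1.2852) = 3.9556 g.

3.96 g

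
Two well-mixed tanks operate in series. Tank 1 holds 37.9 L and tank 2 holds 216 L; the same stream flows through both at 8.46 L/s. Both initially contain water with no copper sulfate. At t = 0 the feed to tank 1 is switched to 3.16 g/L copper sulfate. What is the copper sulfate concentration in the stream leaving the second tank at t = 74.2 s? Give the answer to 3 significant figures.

2.95 g/L

Each tank obeys Vᵢ dCᵢ/dt = Q(Cᵢ₋₁ − Cᵢ), so τᵢ = Vᵢ/Q.
τ₁ = 37.9/8.46 = 4.4799 s; τ₂ = 216/8.46 = 25.532 s.
Tank 1: C₁ = C_in(1 − e^(−t/τ₁)). Tank 2 (τ₁ ≠ τ₂): C₂ = C_in[1 − (τ₁ e^(−t/τ₁) − τ₂ e^(−t/τ₂))/(τ₁ − τ₂)].
At t = 74.2: e^(−t/τ₁) = 6.4098e-08, e^(−t/τ₂) = 0.054685.
C₂ = 3.16·[1 − (4.4799·6.4098e-08 − 25.532·0.054685)/(-21.052)] = 3.16·0.93368 = 2.9504 g/L.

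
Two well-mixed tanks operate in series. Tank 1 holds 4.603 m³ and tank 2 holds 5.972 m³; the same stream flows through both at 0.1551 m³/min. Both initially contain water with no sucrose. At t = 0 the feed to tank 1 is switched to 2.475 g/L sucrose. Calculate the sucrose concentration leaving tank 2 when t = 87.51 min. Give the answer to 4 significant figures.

Species balance on tank i: dCᵢ/dt = (Cᵢ₋₁ − Cᵢ)/τᵢ with τᵢ = Vᵢ/Q.
τ₁ = 4.603/0.1551 = 29.6776 min; τ₂ = 5.972/0.1551 = 38.5042 min.
Tank 1: C₁ = C_in(1 − e^(−t/τ₁)). Tank 2 (τ₁ ≠ τ₂): C₂ = C_in[1 − (τ₁ e^(−t/τ₁) − τ₂ e^(−t/τ₂))/(τ₁ − τ₂)].
At t = 87.51: e^(−t/τ₁) = 0.0524085, e^(−t/τ₂) = 0.103030.
C₂ = 2.475·[1 − (29.6776·0.0524085 − 38.5042·0.103030)/(-8.82656)] = 2.475·0.726767 = 1.79875 g/L.

1.799 g/L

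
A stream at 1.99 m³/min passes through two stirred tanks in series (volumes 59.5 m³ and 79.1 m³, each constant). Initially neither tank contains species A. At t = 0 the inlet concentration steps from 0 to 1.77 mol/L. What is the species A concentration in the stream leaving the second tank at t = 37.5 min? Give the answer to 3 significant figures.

0.522 mol/L

Each tank obeys Vᵢ dCᵢ/dt = Q(Cᵢ₋₁ − Cᵢ), so τᵢ = Vᵢ/Q.
τ₁ = 59.5/1.99 = 29.899 min; τ₂ = 79.1/1.99 = 39.749 min.
Tank 1: C₁ = C_in(1 − e^(−t/τ₁)). Tank 2 (τ₁ ≠ τ₂): C₂ = C_in[1 − (τ₁ e^(−t/τ₁) − τ₂ e^(−t/τ₂))/(τ₁ − τ₂)].
At t = 37.5: e^(−t/τ₁) = 0.28530, e^(−t/τ₂) = 0.38929.
C₂ = 1.77·[1 − (29.899·0.28530 − 39.749·0.38929)/(-9.8492)] = 1.77·0.29503 = 0.52220 mol/L.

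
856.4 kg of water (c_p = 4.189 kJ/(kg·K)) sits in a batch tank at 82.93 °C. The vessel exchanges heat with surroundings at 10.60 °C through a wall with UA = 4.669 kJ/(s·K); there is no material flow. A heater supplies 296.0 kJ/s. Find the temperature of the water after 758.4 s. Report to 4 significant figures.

77.33 °C

M c_p dT/dt = −UA(T − T_amb) + Q̇.
dT/dt = (T_ss − T)/τ with T_ss = T_amb + Q̇/UA = 10.60 + 296.0/4.669 = 73.9969 °C, τ = M c_p/UA = 856.4·4.189/4.669 = 768.357 s.
This is linear first-order; T(t) = T_ss + (T₀ − T_ss) e^(−t/τ).
T(758.4) = 73.9969 + (8.93313)·0.372678 = 77.3261 °C.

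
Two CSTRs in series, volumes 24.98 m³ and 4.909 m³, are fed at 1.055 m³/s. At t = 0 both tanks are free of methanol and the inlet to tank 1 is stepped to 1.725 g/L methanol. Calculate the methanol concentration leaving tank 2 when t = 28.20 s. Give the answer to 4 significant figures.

Time constants: τᵢ = Vᵢ/Q for each well-mixed tank.
τ₁ = 24.98/1.055 = 23.6777 s; τ₂ = 4.909/1.055 = 4.65308 s.
Tank 1: C₁ = C_in(1 − e^(−t/τ₁)). Tank 2 (τ₁ ≠ τ₂): C₂ = C_in[1 − (τ₁ e^(−t/τ₁) − τ₂ e^(−t/τ₂))/(τ₁ − τ₂)].
At t = 28.20: e^(−t/τ₁) = 0.303919, e^(−t/τ₂) = 0.00233323.
C₂ = 1.725·[1 − (23.6777·0.303919 − 4.65308·0.00233323)/(19.0246)] = 1.725·0.622318 = 1.07350 g/L.

1.073 g/L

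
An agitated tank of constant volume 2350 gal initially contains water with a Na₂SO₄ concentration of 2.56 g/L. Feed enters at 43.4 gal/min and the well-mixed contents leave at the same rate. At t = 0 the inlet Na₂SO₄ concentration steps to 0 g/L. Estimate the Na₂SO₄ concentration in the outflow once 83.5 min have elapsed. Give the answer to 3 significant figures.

Transient balance on the dissolved component: V dC/dt = Q(C_in − C).
Rewrite as dC/dt + C/τ = C_in/τ, τ = V/Q = 54.147 min.
Solution: C(t) = C_in + (C₀ − C_in) e^(−t/τ).
C(83.5) = 0 + (2.56 − 0)·e^(−83.5/54.147) = 0 + (2.5600)·0.21393 = 0.54767 g/L.

0.548 g/L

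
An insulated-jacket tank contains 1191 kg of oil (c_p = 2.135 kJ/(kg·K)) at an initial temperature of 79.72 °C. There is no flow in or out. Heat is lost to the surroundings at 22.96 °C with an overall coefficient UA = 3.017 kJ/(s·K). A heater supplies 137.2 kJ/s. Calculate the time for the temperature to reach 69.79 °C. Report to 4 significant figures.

M c_p dT/dt = −UA(T − T_amb) + Q̇.
τ = M c_p/UA = 842.819 s; T_ss = T_amb + Q̇/UA = 22.96 + 137.2/3.017 = 68.4356 °C.
T(t) = T_ss + (T₀ − T_ss)e^(−t/τ); set T = 69.79:
t = −τ ln[(T − T_ss)/(T₀ − T_ss)] = −842.819 · ln(0.120021) = 1786.85 s.

1787 s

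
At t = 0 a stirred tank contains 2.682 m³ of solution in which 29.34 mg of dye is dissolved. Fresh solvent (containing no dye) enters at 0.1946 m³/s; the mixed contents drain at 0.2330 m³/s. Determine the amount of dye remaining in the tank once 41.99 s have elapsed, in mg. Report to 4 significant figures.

Let m(t) be the amount of dye. Volume: V(t) = V₀ + (Q_in − Q_out) t = 2.682 − 0.0384000 t; V(41.99) = 1.06958 m³.
No dye enters, so dm/dt = −Q_out · (m/V).
Separate: dm/m = −Q_out dt/V(t) ⇒ ln(m/m₀) = −(Q_out/(Q_in−Q_out)) ln(V/V₀).
m = m₀ (V₀/V)^(Q_out/(Q_in−Q_out)) = 29.34 × (2.682/1.06958)^(-6.06771) = 0.110908 mg.

0.1109 mg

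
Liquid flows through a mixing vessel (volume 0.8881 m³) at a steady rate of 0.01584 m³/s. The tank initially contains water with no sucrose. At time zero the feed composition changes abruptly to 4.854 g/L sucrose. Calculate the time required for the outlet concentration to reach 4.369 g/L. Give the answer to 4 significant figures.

Species balance: V dC/dt = Q(C_in − C) ⇒ τ = V/Q = 56.0669 s.
C(t) = C_in + (C₀ − C_in) e^(−t/τ). Set C = 4.369 and solve for t:
e^(−t/τ) = (C − C_in)/(C₀ − C_in) = (4.369 − 4.854)/(0 − 4.854) = 0.0999176
t = −τ ln(…) = 56.0669 × 2.30341 = 129.145 s.

129.1 s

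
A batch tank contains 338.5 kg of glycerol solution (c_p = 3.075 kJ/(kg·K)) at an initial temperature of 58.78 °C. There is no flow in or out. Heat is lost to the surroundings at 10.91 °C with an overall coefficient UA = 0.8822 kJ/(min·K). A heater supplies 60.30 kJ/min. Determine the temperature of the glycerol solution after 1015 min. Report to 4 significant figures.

Unsteady energy balance on the tank contents: M c_p dT/dt = −UA(T − T_amb) + Q̇.
dT/dt = (T_ss − T)/τ with T_ss = T_amb + Q̇/UA = 10.91 + 60.30/0.8822 = 79.2618 °C, τ = M c_p/UA = 338.5·3.075/0.8822 = 1179.88 min.
T approaches T_ss exponentially: T(t) = T_ss + (T₀ − T_ss) e^(−t/τ).
T(1015) = 79.2618 + (-20.4818)·0.423052 = 70.5970 °C.

70.60 °C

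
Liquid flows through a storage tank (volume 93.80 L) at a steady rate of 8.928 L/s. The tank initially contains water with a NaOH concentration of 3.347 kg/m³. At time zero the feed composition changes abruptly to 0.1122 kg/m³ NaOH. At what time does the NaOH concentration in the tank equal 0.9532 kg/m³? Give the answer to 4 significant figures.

14.15 s

Accumulation = in − out for the solute gives V dC/dt = Q(C_in − C), so τ = V/Q = 10.5063 s.
C(t) = C_in + (C₀ − C_in) e^(−t/τ). Set C = 0.9532 and solve for t:
e^(−t/τ) = (C − C_in)/(C₀ − C_in) = (0.9532 − 0.1122)/(3.347 − 0.1122) = 0.259985
t = −τ ln(…) = 10.5063 × 1.34713 = 14.1533 s.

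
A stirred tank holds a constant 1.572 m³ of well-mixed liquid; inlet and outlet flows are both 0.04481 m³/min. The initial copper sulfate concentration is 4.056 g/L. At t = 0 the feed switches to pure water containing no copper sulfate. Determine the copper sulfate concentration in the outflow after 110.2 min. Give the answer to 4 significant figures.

Transient balance on the dissolved component: V dC/dt = Q(C_in − C).
Time constant τ = V/Q = 1.572/0.04481 = 35.0815 min.
Integrating: C(t) = C_in + (C₀ − C_in) e^(−t/τ).
C(110.2) = 0 + (4.056 − 0)·e^(−110.2/35.0815) = 0 + (4.05600)·0.0432283 = 0.175334 g/L.

0.1753 g/L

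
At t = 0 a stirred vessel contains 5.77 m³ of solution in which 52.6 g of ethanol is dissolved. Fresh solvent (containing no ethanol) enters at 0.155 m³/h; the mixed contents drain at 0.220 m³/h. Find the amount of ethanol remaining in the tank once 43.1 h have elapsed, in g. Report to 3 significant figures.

5.55 g

Let m(t) be the amount of ethanol. Volume: V(t) = V₀ + (Q_in − Q_out) t = 5.77 − 0.065000 t; V(43.1) = 2.9685 m³.
No ethanol enters, so dm/dt = −Q_out · (m/V).
dm/m = −Q_out dt/(V₀ − 0.065000 t); integrating gives ln(m/m₀) = −(Q_out/(Q_in−Q_out)) ln(V/V₀).
m = m₀ (V₀/V)^(Q_out/(Q_in−Q_out)) = 52.6 × (5.77/2.9685)^(-3.3846) = 5.5470 g.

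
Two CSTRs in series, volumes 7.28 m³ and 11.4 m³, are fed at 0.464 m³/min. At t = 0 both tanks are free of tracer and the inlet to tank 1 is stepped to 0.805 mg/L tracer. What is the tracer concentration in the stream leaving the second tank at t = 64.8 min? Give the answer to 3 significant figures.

0.669 mg/L

Species balance on tank i: dCᵢ/dt = (Cᵢ₋₁ − Cᵢ)/τᵢ with τᵢ = Vᵢ/Q.
τ₁ = 7.28/0.464 = 15.690 min; τ₂ = 11.4/0.464 = 24.569 min.
Solving the cascade with C₁(0)=C₂(0)=0 gives C₂(t) = C_in[1 − (τ₁ e^(−t/τ₁) − τ₂ e^(−t/τ₂))/(τ₁ − τ₂)].
At t = 64.8: e^(−t/τ₁) = 0.016081, e^(−t/τ₂) = 0.071542.
C₂ = 0.805·[1 − (15.690·0.016081 − 24.569·0.071542)/(-8.8793)] = 0.805·0.83046 = 0.66852 mg/L.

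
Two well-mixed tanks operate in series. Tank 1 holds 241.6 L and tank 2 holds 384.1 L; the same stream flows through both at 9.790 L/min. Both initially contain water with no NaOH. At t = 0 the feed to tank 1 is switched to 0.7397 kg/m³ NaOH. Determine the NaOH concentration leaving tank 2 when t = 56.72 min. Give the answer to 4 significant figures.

0.3959 kg/m³

Time constants: τᵢ = Vᵢ/Q for each well-mixed tank.
τ₁ = 241.6/9.790 = 24.6782 min; τ₂ = 384.1/9.790 = 39.2339 min.
Solving the cascade with C₁(0)=C₂(0)=0 gives C₂(t) = C_in[1 − (τ₁ e^(−t/τ₁) − τ₂ e^(−t/τ₂))/(τ₁ − τ₂)].
At t = 56.72: e^(−t/τ₁) = 0.100421, e^(−t/τ₂) = 0.235584.
C₂ = 0.7397·[1 − (24.6782·0.100421 − 39.2339·0.235584)/(-14.5557)] = 0.7397·0.535256 = 0.395929 kg/m³.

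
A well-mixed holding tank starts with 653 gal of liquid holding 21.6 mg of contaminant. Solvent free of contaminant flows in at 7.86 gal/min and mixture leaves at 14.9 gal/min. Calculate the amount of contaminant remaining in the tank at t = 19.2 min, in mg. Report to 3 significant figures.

13.2 mg

Total volume: dV/dt = Q_in − Q_out = -7.0400 gal/min, so V(t) = 653 − 7.0400 t and V(19.2) = 517.83 gal.
Solute balance: dm/dt = 0 − Q_out C = −Q_out m/V(t).
dm/m = −Q_out dt/(V₀ − 7.0400 t); integrating gives ln(m/m₀) = −(Q_out/(Q_in−Q_out)) ln(V/V₀).
m = m₀ (V₀/V)^(Q_out/(Q_in−Q_out)) = 21.6 × (653/517.83)^(-2.1165) = 13.221 mg.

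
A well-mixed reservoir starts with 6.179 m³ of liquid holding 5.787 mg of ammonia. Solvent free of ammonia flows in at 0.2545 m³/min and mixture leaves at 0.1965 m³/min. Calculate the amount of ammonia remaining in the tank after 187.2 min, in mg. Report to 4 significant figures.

Let m(t) be the amount of ammonia. Volume: V(t) = V₀ + (Q_in − Q_out) t = 6.179 + 0.0580000 t; V(187.2) = 17.0366 m³.
Solute balance: dm/dt = 0 − Q_out C = −Q_out m/V(t).
dm/m = −Q_out dt/(V₀ + 0.0580000 t); integrating gives ln(m/m₀) = −(Q_out/(Q_in−Q_out)) ln(V/V₀).
m = m₀ (V₀/V)^(Q_out/(Q_in−Q_out)) = 5.787 × (6.179/17.0366)^(3.38793) = 0.186290 mg.

0.1863 mg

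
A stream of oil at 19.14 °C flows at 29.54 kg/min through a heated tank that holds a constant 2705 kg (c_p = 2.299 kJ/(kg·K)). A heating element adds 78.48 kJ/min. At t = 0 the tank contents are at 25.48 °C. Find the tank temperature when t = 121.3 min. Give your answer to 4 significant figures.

M c_p dT/dt = ṁ c_p (T_in − T) + Q̇.
τ = M/ṁ = 91.5708 min; T_ss = T_in + Q̇/(ṁ c_p) = 19.14 + 78.48/(29.54·2.299) = 20.2956 °C.
Integrating: T(t) = T_ss + (T₀ − T_ss) e^(−t/τ).
T(121.3) = 20.2956 + (5.18439)·e^(−121.3/91.5708) = 20.2956 + (5.18439)·0.265894 = 21.6741 °C.

21.67 °C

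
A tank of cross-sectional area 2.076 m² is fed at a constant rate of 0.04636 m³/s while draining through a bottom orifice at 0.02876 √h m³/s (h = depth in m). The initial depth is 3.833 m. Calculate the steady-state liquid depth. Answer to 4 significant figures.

A dh/dt = Q_in − 0.02876 √h. Steady state requires inflow = outflow:
Q_in = 0.02876 √h_ss ⇒ √h_ss = 0.04636/0.02876 = 1.61196.
h_ss = 1.61196² = 2.59842 m. (Since h₀ = 3.833 m > h_ss, the level will fall toward this value.)

2.598 m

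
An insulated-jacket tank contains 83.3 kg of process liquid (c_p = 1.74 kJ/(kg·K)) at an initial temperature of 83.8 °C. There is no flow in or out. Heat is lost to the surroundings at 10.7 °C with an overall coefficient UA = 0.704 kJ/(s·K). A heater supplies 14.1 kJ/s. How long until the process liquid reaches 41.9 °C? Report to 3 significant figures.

321 s

Lumped-capacitance energy balance: M c_p dT/dt = UA(T_amb − T) + Q̇.
τ = M c_p/UA = 205.88 s; T_ss = T_amb + Q̇/UA = 10.7 + 14.1/0.704 = 30.728 °C.
T(t) = T_ss + (T₀ − T_ss)e^(−t/τ); set T = 41.9:
t = −τ ln[(T − T_ss)/(T₀ − T_ss)] = −205.88 · ln(0.21050) = 320.82 s.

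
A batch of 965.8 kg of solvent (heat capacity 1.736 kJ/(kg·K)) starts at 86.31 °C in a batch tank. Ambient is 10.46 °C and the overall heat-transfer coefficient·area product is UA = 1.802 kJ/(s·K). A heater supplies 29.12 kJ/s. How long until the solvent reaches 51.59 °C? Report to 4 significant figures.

810.9 s

Energy balance: M c_p dT/dt = −UA(T − T_amb) + Q̇.
τ = M c_p/UA = 930.427 s; T_ss = T_amb + Q̇/UA = 10.46 + 29.12/1.802 = 26.6198 °C.
T(t) = T_ss + (T₀ − T_ss)e^(−t/τ); set T = 51.59:
t = −τ ln[(T − T_ss)/(T₀ − T_ss)] = −930.427 · ln(0.418330) = 810.853 s.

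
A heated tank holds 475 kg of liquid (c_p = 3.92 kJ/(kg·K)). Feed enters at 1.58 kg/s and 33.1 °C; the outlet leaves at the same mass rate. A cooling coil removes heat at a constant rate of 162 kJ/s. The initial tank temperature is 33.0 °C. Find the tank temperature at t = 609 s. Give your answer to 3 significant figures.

10.4 °C

M c_p dT/dt = ṁ c_p (T_in − T) − Q̇.
τ = M/ṁ = 300.63 s; T_ss = T_in − Q̇/(ṁ c_p) = 33.1 − 162/(1.58·3.92) = 6.9440 °C.
T approaches T_ss exponentially: T(t) = T_ss + (T₀ − T_ss) e^(−t/τ).
T(609) = 6.9440 + (26.056)·e^(−609/300.63) = 6.9440 + (26.056)·0.13190 = 10.381 °C.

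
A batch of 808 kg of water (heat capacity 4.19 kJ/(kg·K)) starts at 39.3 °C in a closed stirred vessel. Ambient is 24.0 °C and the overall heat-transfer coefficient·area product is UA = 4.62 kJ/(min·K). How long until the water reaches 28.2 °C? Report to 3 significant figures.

Energy balance: M c_p dT/dt = −UA(T − T_amb).
τ = M c_p/UA = 732.80 min; T_ss = T_amb = 24.000 °C.
T(t) = T_ss + (T₀ − T_ss)e^(−t/τ); set T = 28.2:
t = −τ ln[(T − T_ss)/(T₀ − T_ss)] = −732.80 · ln(0.27451) = 947.34 min.

947 min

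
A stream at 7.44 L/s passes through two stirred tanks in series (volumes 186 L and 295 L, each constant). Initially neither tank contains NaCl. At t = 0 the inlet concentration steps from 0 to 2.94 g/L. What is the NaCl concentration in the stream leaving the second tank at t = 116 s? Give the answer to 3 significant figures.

2.56 g/L

Species balance on tank i: dCᵢ/dt = (Cᵢ₋₁ − Cᵢ)/τᵢ with τᵢ = Vᵢ/Q.
τ₁ = 186/7.44 = 25.000 s; τ₂ = 295/7.44 = 39.651 s.
Tank 1: C₁ = C_in(1 − e^(−t/τ₁)). Tank 2 (τ₁ ≠ τ₂): C₂ = C_in[1 − (τ₁ e^(−t/τ₁) − τ₂ e^(−t/τ₂))/(τ₁ − τ₂)].
At t = 116: e^(−t/τ₁) = 0.0096577, e^(−t/τ₂) = 0.053635.
C₂ = 2.94·[1 − (25.000·0.0096577 − 39.651·0.053635)/(-14.651)] = 2.94·0.87132 = 2.5617 g/L.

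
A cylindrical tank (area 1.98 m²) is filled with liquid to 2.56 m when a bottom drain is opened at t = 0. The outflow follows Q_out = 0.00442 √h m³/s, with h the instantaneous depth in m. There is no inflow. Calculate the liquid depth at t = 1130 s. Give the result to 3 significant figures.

0.115 m

A dh/dt = −Q_out = −0.00442 √h.
∫ h^(−1/2) dh = −(0.00442/A) ∫ dt, giving 2√h = 2√h₀ − (0.00442/A) t.
√h = √2.56 − 0.00442·1130/(2·1.98) = 1.6000 − 1.2613 = 0.33874.
h = 0.33874² = 0.11474 m.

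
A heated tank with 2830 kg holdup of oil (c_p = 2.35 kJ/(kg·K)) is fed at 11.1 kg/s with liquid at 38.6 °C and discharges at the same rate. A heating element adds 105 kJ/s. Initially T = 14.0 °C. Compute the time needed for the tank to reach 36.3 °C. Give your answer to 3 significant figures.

M c_p dT/dt = ṁ c_p (T_in − T) + Q̇.
τ = M/ṁ = 254.95 s; T_ss = T_in + Q̇/(ṁ c_p) = 42.625 °C.
T(t) = T_ss + (T₀ − T_ss) e^(−t/τ). Set T = 36.3:
e^(−t/τ) = (36.3 − 42.625)/(14.0 − 42.625) = 0.22097
t = −254.95 · ln(0.22097) = 384.91 s.

385 s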